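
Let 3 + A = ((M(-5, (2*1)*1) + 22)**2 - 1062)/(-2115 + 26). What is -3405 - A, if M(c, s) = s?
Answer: -7107264/2089 ≈ -3402.2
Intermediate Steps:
A = -5781/2089 (A = -3 + (((2*1)*1 + 22)**2 - 1062)/(-2115 + 26) = -3 + ((2*1 + 22)**2 - 1062)/(-2089) = -3 + ((2 + 22)**2 - 1062)*(-1/2089) = -3 + (24**2 - 1062)*(-1/2089) = -3 + (576 - 1062)*(-1/2089) = -3 - 486*(-1/2089) = -3 + 486/2089 = -5781/2089 ≈ -2.7674)
-3405 - A = -3405 - 1*(-5781/2089) = -3405 + 5781/2089 = -7107264/2089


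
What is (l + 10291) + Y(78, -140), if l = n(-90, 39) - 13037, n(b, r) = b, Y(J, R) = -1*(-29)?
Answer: -2807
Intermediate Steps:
Y(J, R) = 29
l = -13127 (l = -90 - 13037 = -13127)
(l + 10291) + Y(78, -140) = (-13127 + 10291) + 29 = -2836 + 29 = -2807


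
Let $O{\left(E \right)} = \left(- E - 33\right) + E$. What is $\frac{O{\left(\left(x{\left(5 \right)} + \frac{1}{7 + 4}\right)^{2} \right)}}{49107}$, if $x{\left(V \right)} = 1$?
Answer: $- \frac{11}{16369} \approx -0.000672$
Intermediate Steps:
$O{\left(E \right)} = -33$ ($O{\left(E \right)} = \left(-33 - E\right) + E = -33$)
$\frac{O{\left(\left(x{\left(5 \right)} + \frac{1}{7 + 4}\right)^{2} \right)}}{49107} = - \frac{33}{49107} = \left(-33\right) \frac{1}{49107} = - \frac{11}{16369}$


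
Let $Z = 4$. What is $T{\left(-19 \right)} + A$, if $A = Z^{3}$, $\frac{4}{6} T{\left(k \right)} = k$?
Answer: $\frac{71}{2} \approx 35.5$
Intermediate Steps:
$T{\left(k \right)} = \frac{3 k}{2}$
$A = 64$ ($A = 4^{3} = 64$)
$T{\left(-19 \right)} + A = \frac{3}{2} \left(-19\right) + 64 = - \frac{57}{2} + 64 = \frac{71}{2}$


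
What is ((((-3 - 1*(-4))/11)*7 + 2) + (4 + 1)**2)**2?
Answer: 92416/121 ≈ 763.77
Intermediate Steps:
((((-3 - 1*(-4))/11)*7 + 2) + (4 + 1)**2)**2 = ((((-3 + 4)*(1/11))*7 + 2) + 5**2)**2 = (((1*(1/11))*7 + 2) + 25)**2 = (((1/11)*7 + 2) + 25)**2 = ((7/11 + 2) + 25)**2 = (29/11 + 25)**2 = (304/11)**2 = 92416/121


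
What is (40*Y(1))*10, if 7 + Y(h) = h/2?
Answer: -2600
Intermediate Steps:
Y(h) = -7 + h/2
(40*Y(1))*10 = (40*(-7 + (½)*1))*10 = (40*(-7 + ½))*10 = (40*(-13/2))*10 = -260*10 = -2600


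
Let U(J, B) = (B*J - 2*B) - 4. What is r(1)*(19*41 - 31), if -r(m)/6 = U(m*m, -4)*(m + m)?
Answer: 0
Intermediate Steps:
U(J, B) = -4 - 2*B + B*J (U(J, B) = (-2*B + B*J) - 4 = -4 - 2*B + B*J)
r(m) = -12*m*(4 - 4*m**2) (r(m) = -6*(-4 - 2*(-4) - 4*m*m)*(m + m) = -6*(-4 + 8 - 4*m**2)*2*m = -6*(4 - 4*m**2)*2*m = -12*m*(4 - 4*m**2))
r(1)*(19*41 - 31) = (48*1*(-1 + 1**2))*(19*41 - 31) = (48*1*(-1 + 1))*(779 - 31) = (48*1*0)*748 = 0*748 = 0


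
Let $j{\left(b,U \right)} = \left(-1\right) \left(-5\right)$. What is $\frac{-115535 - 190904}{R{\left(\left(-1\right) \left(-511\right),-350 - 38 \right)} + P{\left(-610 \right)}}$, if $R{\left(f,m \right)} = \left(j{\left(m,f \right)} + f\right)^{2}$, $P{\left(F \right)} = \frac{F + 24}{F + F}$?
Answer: $- \frac{186927790}{162416453} \approx -1.1509$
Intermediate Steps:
$P{\left(F \right)} = \frac{24 + F}{2 F}$
$j{\left(b,U \right)} = 5$
$R{\left(f,m \right)} = \left(5 + f\right)^{2}$
$\frac{-115535 - 190904}{R{\left(\left(-1\right) \left(-511\right),-350 - 38 \right)} + P{\left(-610 \right)}} = \frac{-115535 - 190904}{\left(5 - -511\right)^{2} + \frac{24 - 610}{2 \left(-610\right)}} = - \frac{306439}{\left(5 + 511\right)^{2} + \frac{1}{2} \left(- \frac{1}{610}\right) \left(-586\right)} = - \frac{306439}{516^{2} + \frac{293}{610}} = - \frac{306439}{266256 + \frac{293}{610}} = - \frac{306439}{\frac{162416453}{610}} = \left(-306439\right) \frac{610}{162416453} = - \frac{186927790}{162416453}$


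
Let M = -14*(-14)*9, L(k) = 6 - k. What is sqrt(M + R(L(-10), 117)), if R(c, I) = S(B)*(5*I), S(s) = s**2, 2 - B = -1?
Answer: 3*sqrt(781) ≈ 83.839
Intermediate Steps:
B = 3 (B = 2 - 1*(-1) = 2 + 1 = 3)
M = 1764 (M = 196*9 = 1764)
R(c, I) = 45*I (R(c, I) = 3**2*(5*I) = 9*(5*I) = 45*I)
sqrt(M + R(L(-10), 117)) = sqrt(1764 + 45*117) = sqrt(1764 + 5265) = sqrt(7029) = 3*sqrt(781)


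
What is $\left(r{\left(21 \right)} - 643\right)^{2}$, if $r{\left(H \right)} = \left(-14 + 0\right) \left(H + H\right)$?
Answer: $1515361$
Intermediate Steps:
$r{\left(H \right)} = - 28 H$ ($r{\left(H \right)} = - 14 \cdot 2 H = - 28 H$)
$\left(r{\left(21 \right)} - 643\right)^{2} = \left(\left(-28\right) 21 - 643\right)^{2} = \left(-588 - 643\right)^{2} = \left(-1231\right)^{2} = 1515361$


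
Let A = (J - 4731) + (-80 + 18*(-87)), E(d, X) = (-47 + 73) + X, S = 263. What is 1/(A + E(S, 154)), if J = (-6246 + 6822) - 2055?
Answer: -1/7676 ≈ -0.00013028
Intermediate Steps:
E(d, X) = 26 + X
J = -1479 (J = 576 - 2055 = -1479)
A = -7856 (A = (-1479 - 4731) + (-80 + 18*(-87)) = -6210 + (-80 - 1566) = -6210 - 1646 = -7856)
1/(A + E(S, 154)) = 1/(-7856 + (26 + 154)) = 1/(-7856 + 180) = 1/(-7676) = -1/7676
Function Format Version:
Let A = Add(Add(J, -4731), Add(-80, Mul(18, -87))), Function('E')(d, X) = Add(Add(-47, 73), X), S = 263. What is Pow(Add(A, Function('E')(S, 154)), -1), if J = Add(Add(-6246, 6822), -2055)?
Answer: Rational(-1, 7676) ≈ -0.00013028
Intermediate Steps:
Function('E')(d, X) = Add(26, X)
J = -1479 (J = Add(576, -2055) = -1479)
A = -7856 (A = Add(Add(-1479, -4731), Add(-80, Mul(18, -87))) = Add(-6210, Add(-80, -1566)) = Add(-6210, -1646) = -7856)
Pow(Add(A, Function('E')(S, 154)), -1) = Pow(Add(-7856, Add(26, 154)), -1) = Pow(Add(-7856, 180), -1) = Pow(-7676, -1) = Rational(-1, 7676)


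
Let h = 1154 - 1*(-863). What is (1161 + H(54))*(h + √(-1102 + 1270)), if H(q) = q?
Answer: 2450655 + 2430*√42 ≈ 2.4664e+6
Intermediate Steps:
h = 2017 (h = 1154 + 863 = 2017)
(1161 + H(54))*(h + √(-1102 + 1270)) = (1161 + 54)*(2017 + √(-1102 + 1270)) = 1215*(2017 + √168) = 1215*(2017 + 2*√42) = 2450655 + 2430*√42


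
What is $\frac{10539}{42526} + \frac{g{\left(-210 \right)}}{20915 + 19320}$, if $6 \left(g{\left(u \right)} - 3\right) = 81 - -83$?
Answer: $\frac{98152297}{394853910} \approx 0.24858$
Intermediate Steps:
$g{\left(u \right)} = \frac{91}{3}$ ($g{\left(u \right)} = 3 + \frac{81 - -83}{6} = 3 + \frac{81 + 83}{6} = 3 + \frac{1}{6} \cdot 164 = 3 + \frac{82}{3} = \frac{91}{3}$)
$\frac{10539}{42526} + \frac{g{\left(-210 \right)}}{20915 + 19320} = \frac{10539}{42526} + \frac{91}{3 \left(20915 + 19320\right)} = 10539 \cdot \frac{1}{42526} + \frac{91}{3 \cdot 40235} = \frac{10539}{42526} + \frac{91}{3} \cdot \frac{1}{40235} = \frac{10539}{42526} + \frac{7}{9285} = \frac{98152297}{394853910}$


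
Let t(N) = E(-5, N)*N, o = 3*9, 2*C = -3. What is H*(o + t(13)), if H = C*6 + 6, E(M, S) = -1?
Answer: -42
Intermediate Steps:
C = -3/2 (C = (½)*(-3) = -3/2 ≈ -1.5000)
o = 27
t(N) = -N
H = -3 (H = -3/2*6 + 6 = -9 + 6 = -3)
H*(o + t(13)) = -3*(27 - 1*13) = -3*(27 - 13) = -3*14 = -42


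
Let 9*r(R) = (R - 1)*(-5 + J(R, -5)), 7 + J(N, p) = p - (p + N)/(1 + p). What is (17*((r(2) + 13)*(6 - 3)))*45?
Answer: 101235/4 ≈ 25309.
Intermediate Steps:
J(N, p) = -7 + p - (N + p)/(1 + p) (J(N, p) = -7 + (p - (p + N)/(1 + p)) = -7 + (p - (N + p)/(1 + p)) = -7 + p - (N + p)/(1 + p))
r(R) = (-1 + R)*(-73/4 + R/4)/9 (r(R) = ((R - 1)*(-5 + (-7 + (-5)² - R - 7*(-5))/(1 - 5)))/9 = ((-1 + R)*(-5 + (-7 + 25 - R + 35)/(-4)))/9 = ((-1 + R)*(-5 - (53 - R)/4))/9 = ((-1 + R)*(-5 + (-53/4 + R/4)))/9 = ((-1 + R)*(-73/4 + R/4))/9 = (-1 + R)*(-73/4 + R/4)/9)
(17*((r(2) + 13)*(6 - 3)))*45 = (17*(((73/36 - 37/18*2 + (1/36)*2²) + 13)*(6 - 3)))*45 = (17*(((73/36 - 37/9 + (1/36)*4) + 13)*3))*45 = (17*(((73/36 - 37/9 + ⅑) + 13)*3))*45 = (17*((-71/36 + 13)*3))*45 = (17*((397/36)*3))*45 = (17*(397/12))*45 = (6749/12)*45 = 101235/4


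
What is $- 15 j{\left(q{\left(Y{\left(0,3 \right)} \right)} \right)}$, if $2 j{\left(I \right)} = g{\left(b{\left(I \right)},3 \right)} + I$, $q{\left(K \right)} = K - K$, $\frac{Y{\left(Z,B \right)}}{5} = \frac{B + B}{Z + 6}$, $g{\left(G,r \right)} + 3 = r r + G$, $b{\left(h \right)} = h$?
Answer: $-45$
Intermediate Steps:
$g{\left(G,r \right)} = -3 + G + r^{2}$ ($g{\left(G,r \right)} = -3 + \left(r r + G\right) = -3 + \left(r^{2} + G\right) = -3 + \left(G + r^{2}\right) = -3 + G + r^{2}$)
$Y{\left(Z,B \right)} = \frac{10 B}{6 + Z}$ ($Y{\left(Z,B \right)} = 5 \frac{B + B}{Z + 6} = 5 \frac{2 B}{6 + Z} = \frac{10 B}{6 + Z}$)
$q{\left(K \right)} = 0$
$j{\left(I \right)} = 3 + I$ ($j{\left(I \right)} = \frac{\left(-3 + I + 3^{2}\right) + I}{2} = \frac{\left(-3 + I + 9\right) + I}{2} = \frac{\left(6 + I\right) + I}{2} = \frac{6 + 2 I}{2} = 3 + I$)
$- 15 j{\left(q{\left(Y{\left(0,3 \right)} \right)} \right)} = - 15 \left(3 + 0\right) = \left(-15\right) 3 = -45$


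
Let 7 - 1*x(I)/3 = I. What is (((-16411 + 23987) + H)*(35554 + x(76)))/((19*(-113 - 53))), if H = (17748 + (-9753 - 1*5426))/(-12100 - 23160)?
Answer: -9442144820277/111210040 ≈ -84904.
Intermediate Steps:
x(I) = 21 - 3*I
H = -2569/35260 (H = (17748 + (-9753 - 5426))/(-35260) = (17748 - 15179)*(-1/35260) = 2569*(-1/35260) = -2569/35260 ≈ -0.072859)
(((-16411 + 23987) + H)*(35554 + x(76)))/((19*(-113 - 53))) = (((-16411 + 23987) - 2569/35260)*(35554 + (21 - 3*76)))/((19*(-113 - 53))) = ((7576 - 2569/35260)*(35554 + (21 - 228)))/((19*(-166))) = (267127191*(35554 - 207)/35260)/(-3154) = ((267127191/35260)*35347)*(-1/3154) = (9442144820277/35260)*(-1/3154) = -9442144820277/111210040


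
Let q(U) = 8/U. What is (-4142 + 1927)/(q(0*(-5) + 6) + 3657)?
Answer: -1329/2195 ≈ -0.60547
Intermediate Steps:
(-4142 + 1927)/(q(0*(-5) + 6) + 3657) = (-4142 + 1927)/(8/(0*(-5) + 6) + 3657) = -2215/(8/(0 + 6) + 3657) = -2215/(8/6 + 3657) = -2215/(8*(1/6) + 3657) = -2215/(4/3 + 3657) = -2215/10975/3 = -2215*3/10975 = -1329/2195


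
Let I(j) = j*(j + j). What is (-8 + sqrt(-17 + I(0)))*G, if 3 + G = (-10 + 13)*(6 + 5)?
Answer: -240 + 30*I*sqrt(17) ≈ -240.0 + 123.69*I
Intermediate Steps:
I(j) = 2*j**2 (I(j) = j*(2*j) = 2*j**2)
G = 30 (G = -3 + (-10 + 13)*(6 + 5) = -3 + 3*11 = -3 + 33 = 30)
(-8 + sqrt(-17 + I(0)))*G = (-8 + sqrt(-17 + 2*0**2))*30 = (-8 + sqrt(-17 + 2*0))*30 = (-8 + sqrt(-17 + 0))*30 = (-8 + sqrt(-17))*30 = (-8 + I*sqrt(17))*30 = -240 + 30*I*sqrt(17)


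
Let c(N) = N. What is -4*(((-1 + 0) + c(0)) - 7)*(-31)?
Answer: -992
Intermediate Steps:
-4*(((-1 + 0) + c(0)) - 7)*(-31) = -4*(((-1 + 0) + 0) - 7)*(-31) = -4*((-1 + 0) - 7)*(-31) = -4*(-1 - 7)*(-31) = -4*(-8)*(-31) = 32*(-31) = -992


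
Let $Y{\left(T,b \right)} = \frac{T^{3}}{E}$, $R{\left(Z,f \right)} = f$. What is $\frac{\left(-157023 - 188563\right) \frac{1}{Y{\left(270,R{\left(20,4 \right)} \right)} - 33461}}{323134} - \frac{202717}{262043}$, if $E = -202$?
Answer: $- \frac{433016608139342880}{559746688345785241} \approx -0.77359$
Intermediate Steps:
$Y{\left(T,b \right)} = - \frac{T^{3}}{202}$ ($Y{\left(T,b \right)} = \frac{T^{3}}{-202} = T^{3} \left(- \frac{1}{202}\right) = - \frac{T^{3}}{202}$)
$\frac{\left(-157023 - 188563\right) \frac{1}{Y{\left(270,R{\left(20,4 \right)} \right)} - 33461}}{323134} - \frac{202717}{262043} = \frac{\left(-157023 - 188563\right) \frac{1}{- \frac{270^{3}}{202} - 33461}}{323134} - \frac{202717}{262043} = - \frac{345586}{\left(- \frac{1}{202}\right) 19683000 - 33461} \cdot \frac{1}{323134} - \frac{202717}{262043} = - \frac{345586}{- \frac{9841500}{101} - 33461} \cdot \frac{1}{323134} - \frac{202717}{262043} = - \frac{345586}{- \frac{13221061}{101}} \cdot \frac{1}{323134} - \frac{202717}{262043} = \left(-345586\right) \left(- \frac{101}{13221061}\right) \frac{1}{323134} - \frac{202717}{262043} = \frac{34904186}{13221061} \cdot \frac{1}{323134} - \frac{202717}{262043} = \frac{17452093}{2136087162587} - \frac{202717}{262043} = - \frac{433016608139342880}{559746688345785241}$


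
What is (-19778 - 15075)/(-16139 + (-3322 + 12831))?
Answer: 2681/510 ≈ 5.2569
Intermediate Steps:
(-19778 - 15075)/(-16139 + (-3322 + 12831)) = -34853/(-16139 + 9509) = -34853/(-6630) = -34853*(-1/6630) = 2681/510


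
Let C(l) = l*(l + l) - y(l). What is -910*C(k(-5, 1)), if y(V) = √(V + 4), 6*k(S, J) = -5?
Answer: -11375/9 + 455*√114/3 ≈ 355.47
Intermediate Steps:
k(S, J) = -⅚ (k(S, J) = (⅙)*(-5) = -⅚)
y(V) = √(4 + V)
C(l) = -√(4 + l) + 2*l² (C(l) = l*(l + l) - √(4 + l) = l*(2*l) - √(4 + l) = 2*l² - √(4 + l) = -√(4 + l) + 2*l²)
-910*C(k(-5, 1)) = -910*(-√(4 - ⅚) + 2*(-⅚)²) = -910*(-√(19/6) + 2*(25/36)) = -910*(-√114/6 + 25/18) = -910*(25/18 - √114/6) = -11375/9 + 455*√114/3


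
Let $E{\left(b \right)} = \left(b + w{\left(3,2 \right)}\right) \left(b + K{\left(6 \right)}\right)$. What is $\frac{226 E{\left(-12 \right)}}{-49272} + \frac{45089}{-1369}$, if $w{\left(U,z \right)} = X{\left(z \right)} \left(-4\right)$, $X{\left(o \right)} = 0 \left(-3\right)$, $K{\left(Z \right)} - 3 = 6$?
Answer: $- \frac{93031808}{2810557} \approx -33.101$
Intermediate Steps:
$K{\left(Z \right)} = 9$ ($K{\left(Z \right)} = 3 + 6 = 9$)
$X{\left(o \right)} = 0$
$w{\left(U,z \right)} = 0$ ($w{\left(U,z \right)} = 0 \left(-4\right) = 0$)
$E{\left(b \right)} = b \left(9 + b\right)$ ($E{\left(b \right)} = \left(b + 0\right) \left(b + 9\right) = b \left(9 + b\right)$)
$\frac{226 E{\left(-12 \right)}}{-49272} + \frac{45089}{-1369} = \frac{226 \left(- 12 \left(9 - 12\right)\right)}{-49272} + \frac{45089}{-1369} = 226 \left(\left(-12\right) \left(-3\right)\right) \left(- \frac{1}{49272}\right) + 45089 \left(- \frac{1}{1369}\right) = 226 \cdot 36 \left(- \frac{1}{49272}\right) - \frac{45089}{1369} = 8136 \left(- \frac{1}{49272}\right) - \frac{45089}{1369} = - \frac{339}{2053} - \frac{45089}{1369} = - \frac{93031808}{2810557}$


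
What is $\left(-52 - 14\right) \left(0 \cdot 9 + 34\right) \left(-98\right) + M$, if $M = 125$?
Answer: $220037$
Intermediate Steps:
$\left(-52 - 14\right) \left(0 \cdot 9 + 34\right) \left(-98\right) + M = \left(-52 - 14\right) \left(0 \cdot 9 + 34\right) \left(-98\right) + 125 = - 66 \left(0 + 34\right) \left(-98\right) + 125 = \left(-66\right) 34 \left(-98\right) + 125 = \left(-2244\right) \left(-98\right) + 125 = 219912 + 125 = 220037$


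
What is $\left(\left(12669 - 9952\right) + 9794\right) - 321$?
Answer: $12190$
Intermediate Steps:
$\left(\left(12669 - 9952\right) + 9794\right) - 321 = \left(2717 + 9794\right) - 321 = 12511 - 321 = 12190$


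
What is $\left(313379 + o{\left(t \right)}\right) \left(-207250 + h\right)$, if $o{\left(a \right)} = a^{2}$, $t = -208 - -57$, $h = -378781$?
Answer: $-197011901580$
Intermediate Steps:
$t = -151$ ($t = -208 + 57 = -151$)
$\left(313379 + o{\left(t \right)}\right) \left(-207250 + h\right) = \left(313379 + \left(-151\right)^{2}\right) \left(-207250 - 378781\right) = \left(313379 + 22801\right) \left(-586031\right) = 336180 \left(-586031\right) = -197011901580$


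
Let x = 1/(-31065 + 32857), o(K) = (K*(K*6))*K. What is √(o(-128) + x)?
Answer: I*√157840048121/112 ≈ 3547.2*I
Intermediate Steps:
o(K) = 6*K³ (o(K) = (K*(6*K))*K = (6*K²)*K = 6*K³)
x = 1/1792 ≈ 0.00055804
√(o(-128) + x) = √(6*(-128)³ + 1/1792) = √(6*(-2097152) + 1/1792) = √(-12582912 + 1/1792) = √(-22548578303/1792) = I*√157840048121/112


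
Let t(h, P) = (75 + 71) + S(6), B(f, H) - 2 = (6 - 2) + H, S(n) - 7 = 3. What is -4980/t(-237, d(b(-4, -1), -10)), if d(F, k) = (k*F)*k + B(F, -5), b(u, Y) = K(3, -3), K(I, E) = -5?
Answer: -415/13 ≈ -31.923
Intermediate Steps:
S(n) = 10 (S(n) = 7 + 3 = 10)
b(u, Y) = -5
B(f, H) = 6 + H (B(f, H) = 2 + ((6 - 2) + H) = 2 + (4 + H) = 6 + H)
d(F, k) = 1 + F*k**2 (d(F, k) = (k*F)*k + (6 - 5) = (F*k)*k + 1 = F*k**2 + 1 = 1 + F*k**2)
t(h, P) = 156 (t(h, P) = (75 + 71) + 10 = 146 + 10 = 156)
-4980/t(-237, d(b(-4, -1), -10)) = -4980/156 = -4980*1/156 = -415/13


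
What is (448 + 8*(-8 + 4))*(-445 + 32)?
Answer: -171808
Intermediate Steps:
(448 + 8*(-8 + 4))*(-445 + 32) = (448 + 8*(-4))*(-413) = (448 - 32)*(-413) = 416*(-413) = -171808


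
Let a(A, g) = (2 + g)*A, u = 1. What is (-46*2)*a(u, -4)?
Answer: 184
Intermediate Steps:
a(A, g) = A*(2 + g)
(-46*2)*a(u, -4) = (-46*2)*(1*(2 - 4)) = -92*(-2) = 184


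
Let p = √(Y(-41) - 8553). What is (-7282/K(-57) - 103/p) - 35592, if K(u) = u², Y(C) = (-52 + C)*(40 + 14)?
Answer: -115645690/3249 + 103*I*√543/2715 ≈ -35594.0 + 0.88403*I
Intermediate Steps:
Y(C) = -2808 + 54*C (Y(C) = (-52 + C)*54 = -2808 + 54*C)
p = 5*I*√543 (p = √((-2808 + 54*(-41)) - 8553) = √((-2808 - 2214) - 8553) = √(-5022 - 8553) = √(-13575) = 5*I*√543 ≈ 116.51*I)
(-7282/K(-57) - 103/p) - 35592 = (-7282/((-57)²) - 103*(-I*√543/2715)) - 35592 = (-7282/3249 - (-103)*I*√543/2715) - 35592 = (-7282*1/3249 + 103*I*√543/2715) - 35592 = (-7282/3249 + 103*I*√543/2715) - 35592 = -115645690/3249 + 103*I*√543/2715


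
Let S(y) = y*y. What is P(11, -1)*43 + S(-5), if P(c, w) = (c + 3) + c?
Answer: 1100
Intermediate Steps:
S(y) = y²
P(c, w) = 3 + 2*c (P(c, w) = (3 + c) + c = 3 + 2*c)
P(11, -1)*43 + S(-5) = (3 + 2*11)*43 + (-5)² = (3 + 22)*43 + 25 = 25*43 + 25 = 1075 + 25 = 1100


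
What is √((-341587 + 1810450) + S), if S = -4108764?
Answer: I*√2639901 ≈ 1624.8*I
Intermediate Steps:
√((-341587 + 1810450) + S) = √((-341587 + 1810450) - 4108764) = √(1468863 - 4108764) = √(-2639901) = I*√2639901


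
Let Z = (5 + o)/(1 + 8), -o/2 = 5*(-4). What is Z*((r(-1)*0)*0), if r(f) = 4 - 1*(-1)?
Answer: 0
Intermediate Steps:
o = 40 (o = -10*(-4) = -2*(-20) = 40)
r(f) = 5 (r(f) = 4 + 1 = 5)
Z = 5 (Z = (5 + 40)/(1 + 8) = 45/9 = 45*(⅑) = 5)
Z*((r(-1)*0)*0) = 5*((5*0)*0) = 5*(0*0) = 5*0 = 0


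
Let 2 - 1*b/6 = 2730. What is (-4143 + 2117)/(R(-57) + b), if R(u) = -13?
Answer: 2026/16381 ≈ 0.12368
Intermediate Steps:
b = -16368 (b = 12 - 6*2730 = 12 - 16380 = -16368)
(-4143 + 2117)/(R(-57) + b) = (-4143 + 2117)/(-13 - 16368) = -2026/(-16381) = -2026*(-1/16381) = 2026/16381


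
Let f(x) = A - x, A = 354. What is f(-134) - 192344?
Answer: -191856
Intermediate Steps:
f(x) = 354 - x
f(-134) - 192344 = (354 - 1*(-134)) - 192344 = (354 + 134) - 192344 = 488 - 192344 = -191856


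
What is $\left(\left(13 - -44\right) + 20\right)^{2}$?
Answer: $5929$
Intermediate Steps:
$\left(\left(13 - -44\right) + 20\right)^{2} = \left(\left(13 + 44\right) + 20\right)^{2} = \left(57 + 20\right)^{2} = 77^{2} = 5929$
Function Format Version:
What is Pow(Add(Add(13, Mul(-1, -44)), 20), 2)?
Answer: 5929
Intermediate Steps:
Pow(Add(Add(13, Mul(-1, -44)), 20), 2) = Pow(Add(Add(13, 44), 20), 2) = Pow(Add(57, 20), 2) = Pow(77, 2) = 5929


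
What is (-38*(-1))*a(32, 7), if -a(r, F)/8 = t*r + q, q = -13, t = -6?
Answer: 62320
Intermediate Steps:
a(r, F) = 104 + 48*r (a(r, F) = -8*(-6*r - 13) = -8*(-13 - 6*r) = 104 + 48*r)
(-38*(-1))*a(32, 7) = (-38*(-1))*(104 + 48*32) = 38*(104 + 1536) = 38*1640 = 62320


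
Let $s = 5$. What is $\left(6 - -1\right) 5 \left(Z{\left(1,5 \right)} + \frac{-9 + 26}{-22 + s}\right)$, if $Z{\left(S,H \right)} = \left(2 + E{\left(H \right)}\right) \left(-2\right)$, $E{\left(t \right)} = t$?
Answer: $-525$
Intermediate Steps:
$Z{\left(S,H \right)} = -4 - 2 H$ ($Z{\left(S,H \right)} = \left(2 + H\right) \left(-2\right) = -4 - 2 H$)
$\left(6 - -1\right) 5 \left(Z{\left(1,5 \right)} + \frac{-9 + 26}{-22 + s}\right) = \left(6 - -1\right) 5 \left(\left(-4 - 10\right) + \frac{-9 + 26}{-22 + 5}\right) = \left(6 + 1\right) 5 \left(\left(-4 - 10\right) + \frac{17}{-17}\right) = 7 \cdot 5 \left(-14 + 17 \left(- \frac{1}{17}\right)\right) = 35 \left(-14 - 1\right) = 35 \left(-15\right) = -525$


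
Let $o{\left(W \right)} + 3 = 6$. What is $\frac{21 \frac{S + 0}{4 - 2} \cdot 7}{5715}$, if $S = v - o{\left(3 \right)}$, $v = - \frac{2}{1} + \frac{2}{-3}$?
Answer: $- \frac{833}{11430} \approx -0.072878$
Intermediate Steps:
$o{\left(W \right)} = 3$ ($o{\left(W \right)} = -3 + 6 = 3$)
$v = - \frac{8}{3}$ ($v = \left(-2\right) 1 + 2 \left(- \frac{1}{3}\right) = -2 - \frac{2}{3} = - \frac{8}{3} \approx -2.6667$)
$S = - \frac{17}{3}$ ($S = - \frac{8}{3} - 3 = - \frac{17}{3} \approx -5.6667$)
$\frac{21 \frac{S + 0}{4 - 2} \cdot 7}{5715} = \frac{21 \frac{- \frac{17}{3} + 0}{4 - 2} \cdot 7}{5715} = 21 \left(- \frac{17}{3 \cdot 2}\right) 7 \cdot \frac{1}{5715} = 21 \left(\left(- \frac{17}{3}\right) \frac{1}{2}\right) 7 \cdot \frac{1}{5715} = 21 \left(- \frac{17}{6}\right) 7 \cdot \frac{1}{5715} = \left(- \frac{119}{2}\right) 7 \cdot \frac{1}{5715} = \left(- \frac{833}{2}\right) \frac{1}{5715} = - \frac{833}{11430}$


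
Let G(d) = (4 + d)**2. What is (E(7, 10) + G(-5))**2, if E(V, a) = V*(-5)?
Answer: 1156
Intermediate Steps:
E(V, a) = -5*V
(E(7, 10) + G(-5))**2 = (-5*7 + (4 - 5)**2)**2 = (-35 + (-1)**2)**2 = (-35 + 1)**2 = (-34)**2 = 1156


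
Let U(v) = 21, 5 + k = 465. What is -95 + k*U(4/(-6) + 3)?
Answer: 9565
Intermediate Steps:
k = 460 (k = -5 + 465 = 460)
-95 + k*U(4/(-6) + 3) = -95 + 460*21 = -95 + 9660 = 9565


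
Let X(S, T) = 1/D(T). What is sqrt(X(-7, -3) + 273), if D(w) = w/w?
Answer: sqrt(274) ≈ 16.553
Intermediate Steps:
D(w) = 1
X(S, T) = 1 (X(S, T) = 1/1 = 1)
sqrt(X(-7, -3) + 273) = sqrt(1 + 273) = sqrt(274)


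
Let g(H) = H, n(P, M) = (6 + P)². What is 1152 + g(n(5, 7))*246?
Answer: 30918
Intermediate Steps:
1152 + g(n(5, 7))*246 = 1152 + (6 + 5)²*246 = 1152 + 11²*246 = 1152 + 121*246 = 1152 + 29766 = 30918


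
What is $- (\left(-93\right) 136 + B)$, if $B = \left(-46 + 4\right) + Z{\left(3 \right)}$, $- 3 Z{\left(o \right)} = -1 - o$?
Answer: $\frac{38066}{3} \approx 12689.0$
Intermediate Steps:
$Z{\left(o \right)} = \frac{1}{3} + \frac{o}{3}$ ($Z{\left(o \right)} = - \frac{-1 - o}{3} = \frac{1}{3} + \frac{o}{3}$)
$B = - \frac{122}{3}$ ($B = \left(-46 + 4\right) + \left(\frac{1}{3} + \frac{1}{3} \cdot 3\right) = -42 + \left(\frac{1}{3} + 1\right) = -42 + \frac{4}{3} = - \frac{122}{3} \approx -40.667$)
$- (\left(-93\right) 136 + B) = - (\left(-93\right) 136 - \frac{122}{3}) = - (-12648 - \frac{122}{3}) = \left(-1\right) \left(- \frac{38066}{3}\right) = \frac{38066}{3}$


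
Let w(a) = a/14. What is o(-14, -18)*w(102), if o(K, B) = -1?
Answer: -51/7 ≈ -7.2857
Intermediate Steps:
w(a) = a/14 (w(a) = a*(1/14) = a/14)
o(-14, -18)*w(102) = -102/14 = -1*51/7 = -51/7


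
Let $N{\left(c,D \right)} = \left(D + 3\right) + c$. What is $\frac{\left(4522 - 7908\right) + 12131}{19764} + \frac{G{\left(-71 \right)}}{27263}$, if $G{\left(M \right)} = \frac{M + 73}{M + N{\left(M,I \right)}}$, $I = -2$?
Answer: $\frac{3735162923}{8441606268} \approx 0.44247$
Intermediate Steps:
$N{\left(c,D \right)} = 3 + D + c$ ($N{\left(c,D \right)} = \left(3 + D\right) + c = 3 + D + c$)
$G{\left(M \right)} = \frac{73 + M}{1 + 2 M}$ ($G{\left(M \right)} = \frac{M + 73}{M + \left(3 - 2 + M\right)} = \frac{73 + M}{M + \left(1 + M\right)} = \frac{73 + M}{1 + 2 M}$)
$\frac{\left(4522 - 7908\right) + 12131}{19764} + \frac{G{\left(-71 \right)}}{27263} = \frac{\left(4522 - 7908\right) + 12131}{19764} + \frac{\frac{1}{1 + 2 \left(-71\right)} \left(73 - 71\right)}{27263} = \left(-3386 + 12131\right) \frac{1}{19764} + \frac{1}{1 - 142} \cdot 2 \cdot \frac{1}{27263} = 8745 \cdot \frac{1}{19764} + \frac{1}{-141} \cdot 2 \cdot \frac{1}{27263} = \frac{2915}{6588} + \left(- \frac{1}{141}\right) 2 \cdot \frac{1}{27263} = \frac{2915}{6588} - \frac{2}{3844083} = \frac{3735162923}{8441606268}$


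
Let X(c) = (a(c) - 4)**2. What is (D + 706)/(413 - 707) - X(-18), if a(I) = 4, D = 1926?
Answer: -188/21 ≈ -8.9524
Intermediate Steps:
X(c) = 0 (X(c) = (4 - 4)**2 = 0**2 = 0)
(D + 706)/(413 - 707) - X(-18) = (1926 + 706)/(413 - 707) - 1*0 = 2632/(-294) + 0 = 2632*(-1/294) + 0 = -188/21 + 0 = -188/21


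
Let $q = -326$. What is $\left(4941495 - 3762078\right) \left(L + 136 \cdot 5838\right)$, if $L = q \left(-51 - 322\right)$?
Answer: $1079834105022$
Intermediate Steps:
$L = 121598$ ($L = - 326 \left(-51 - 322\right) = \left(-326\right) \left(-373\right) = 121598$)
$\left(4941495 - 3762078\right) \left(L + 136 \cdot 5838\right) = \left(4941495 - 3762078\right) \left(121598 + 136 \cdot 5838\right) = 1179417 \left(121598 + 793968\right) = 1179417 \cdot 915566 = 1079834105022$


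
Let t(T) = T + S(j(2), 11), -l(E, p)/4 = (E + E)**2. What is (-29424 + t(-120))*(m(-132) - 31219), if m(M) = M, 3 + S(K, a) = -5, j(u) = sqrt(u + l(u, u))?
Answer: 926484752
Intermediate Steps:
l(E, p) = -16*E**2 (l(E, p) = -4*(E + E)**2 = -4*4*E**2 = -16*E**2)
j(u) = sqrt(u - 16*u**2)
S(K, a) = -8 (S(K, a) = -3 - 5 = -8)
t(T) = -8 + T (t(T) = T - 8 = -8 + T)
(-29424 + t(-120))*(m(-132) - 31219) = (-29424 + (-8 - 120))*(-132 - 31219) = (-29424 - 128)*(-31351) = -29552*(-31351) = 926484752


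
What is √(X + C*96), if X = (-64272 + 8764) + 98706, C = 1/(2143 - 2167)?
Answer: √43194 ≈ 207.83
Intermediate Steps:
C = -1/24 (C = 1/(-24) = -1/24 ≈ -0.041667)
X = 43198 (X = -55508 + 98706 = 43198)
√(X + C*96) = √(43198 - 1/24*96) = √(43198 - 4) = √43194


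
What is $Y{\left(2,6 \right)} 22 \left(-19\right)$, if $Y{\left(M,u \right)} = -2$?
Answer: $836$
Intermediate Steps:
$Y{\left(2,6 \right)} 22 \left(-19\right) = \left(-2\right) 22 \left(-19\right) = \left(-44\right) \left(-19\right) = 836$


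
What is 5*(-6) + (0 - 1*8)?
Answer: -38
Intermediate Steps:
5*(-6) + (0 - 1*8) = -30 + (0 - 8) = -30 - 8 = -38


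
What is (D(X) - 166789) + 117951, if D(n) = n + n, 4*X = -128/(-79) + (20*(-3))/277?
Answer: -1068706596/21883 ≈ -48837.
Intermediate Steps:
X = 7679/21883 (X = (-128/(-79) + (20*(-3))/277)/4 = (-128*(-1/79) - 60*1/277)/4 = (128/79 - 60/277)/4 = (¼)*(30716/21883) = 7679/21883 ≈ 0.35091)
D(n) = 2*n
(D(X) - 166789) + 117951 = (2*(7679/21883) - 166789) + 117951 = (15358/21883 - 166789) + 117951 = -3649828329/21883 + 117951 = -1068706596/21883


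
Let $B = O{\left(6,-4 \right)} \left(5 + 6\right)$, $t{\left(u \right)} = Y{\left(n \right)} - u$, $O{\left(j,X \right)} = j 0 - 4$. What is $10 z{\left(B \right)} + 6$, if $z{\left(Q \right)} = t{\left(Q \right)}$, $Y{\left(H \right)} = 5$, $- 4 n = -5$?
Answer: $496$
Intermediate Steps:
$n = \frac{5}{4}$ ($n = \left(- \frac{1}{4}\right) \left(-5\right) = \frac{5}{4} \approx 1.25$)
$O{\left(j,X \right)} = -4$ ($O{\left(j,X \right)} = 0 - 4 = -4$)
$t{\left(u \right)} = 5 - u$
$B = -44$ ($B = - 4 \left(5 + 6\right) = \left(-4\right) 11 = -44$)
$z{\left(Q \right)} = 5 - Q$
$10 z{\left(B \right)} + 6 = 10 \left(5 - -44\right) + 6 = 10 \left(5 + 44\right) + 6 = 10 \cdot 49 + 6 = 490 + 6 = 496$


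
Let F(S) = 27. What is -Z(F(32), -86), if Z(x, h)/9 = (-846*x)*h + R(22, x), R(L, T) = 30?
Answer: -17679978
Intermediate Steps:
Z(x, h) = 270 - 7614*h*x (Z(x, h) = 9*((-846*x)*h + 30) = 9*(-846*h*x + 30) = 9*(30 - 846*h*x) = 270 - 7614*h*x)
-Z(F(32), -86) = -(270 - 7614*(-86)*27) = -(270 + 17679708) = -1*17679978 = -17679978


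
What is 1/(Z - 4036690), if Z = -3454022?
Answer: -1/7490712 ≈ -1.3350e-7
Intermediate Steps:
1/(Z - 4036690) = 1/(-3454022 - 4036690) = 1/(-7490712) = -1/7490712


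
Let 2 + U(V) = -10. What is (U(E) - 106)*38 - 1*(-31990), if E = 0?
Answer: 27506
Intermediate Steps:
U(V) = -12 (U(V) = -2 - 10 = -12)
(U(E) - 106)*38 - 1*(-31990) = (-12 - 106)*38 - 1*(-31990) = -118*38 + 31990 = -4484 + 31990 = 27506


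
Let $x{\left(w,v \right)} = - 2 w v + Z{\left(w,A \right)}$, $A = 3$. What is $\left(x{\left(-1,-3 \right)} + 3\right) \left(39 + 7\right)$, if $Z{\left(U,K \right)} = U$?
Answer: $-184$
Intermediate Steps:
$x{\left(w,v \right)} = w - 2 v w$ ($x{\left(w,v \right)} = - 2 w v + w = - 2 v w + w = w - 2 v w$)
$\left(x{\left(-1,-3 \right)} + 3\right) \left(39 + 7\right) = \left(- (1 - -6) + 3\right) \left(39 + 7\right) = \left(- (1 + 6) + 3\right) 46 = \left(\left(-1\right) 7 + 3\right) 46 = \left(-7 + 3\right) 46 = \left(-4\right) 46 = -184$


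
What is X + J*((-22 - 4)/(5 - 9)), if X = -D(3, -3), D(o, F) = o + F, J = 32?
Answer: 208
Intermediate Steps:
D(o, F) = F + o
X = 0 (X = -(-3 + 3) = -1*0 = 0)
X + J*((-22 - 4)/(5 - 9)) = 0 + 32*((-22 - 4)/(5 - 9)) = 0 + 32*(-26/(-4)) = 0 + 32*(-26*(-¼)) = 0 + 32*(13/2) = 0 + 208 = 208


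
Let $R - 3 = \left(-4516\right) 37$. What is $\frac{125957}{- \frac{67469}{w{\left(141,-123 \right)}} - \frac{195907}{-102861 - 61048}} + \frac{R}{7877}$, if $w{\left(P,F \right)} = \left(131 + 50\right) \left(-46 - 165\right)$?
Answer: $\frac{6207694054037172229}{146044783215366} \approx 42505.0$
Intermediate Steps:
$w{\left(P,F \right)} = -38191$ ($w{\left(P,F \right)} = 181 \left(-211\right) = -38191$)
$R = -167089$ ($R = 3 - 167092 = -167089$)
$\frac{125957}{- \frac{67469}{w{\left(141,-123 \right)}} - \frac{195907}{-102861 - 61048}} + \frac{R}{7877} = \frac{125957}{- \frac{67469}{-38191} - \frac{195907}{-102861 - 61048}} - \frac{167089}{7877} = \frac{125957}{\left(-67469\right) \left(- \frac{1}{38191}\right) - \frac{195907}{-163909}} - \frac{167089}{7877} = \frac{125957}{\frac{67469}{38191} - - \frac{195907}{163909}} - \frac{167089}{7877} = \frac{125957}{\frac{67469}{38191} + \frac{195907}{163909}} - \frac{167089}{7877} = \frac{125957}{\frac{18540660558}{6259848619}} - \frac{167089}{7877} = 125957 \cdot \frac{6259848619}{18540660558} - \frac{167089}{7877} = \frac{788471752503383}{18540660558} - \frac{167089}{7877} = \frac{6207694054037172229}{146044783215366}$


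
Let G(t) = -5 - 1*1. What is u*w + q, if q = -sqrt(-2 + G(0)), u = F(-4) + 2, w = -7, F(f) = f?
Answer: 14 - 2*I*sqrt(2) ≈ 14.0 - 2.8284*I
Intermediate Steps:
G(t) = -6 (G(t) = -5 - 1 = -6)
u = -2 (u = -4 + 2 = -2)
q = -2*I*sqrt(2) (q = -sqrt(-2 - 6) = -sqrt(-8) = -2*I*sqrt(2) ≈ -2.8284*I)
u*w + q = -2*(-7) - 2*I*sqrt(2) = 14 - 2*I*sqrt(2)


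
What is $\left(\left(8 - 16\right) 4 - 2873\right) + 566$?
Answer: $-2339$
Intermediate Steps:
$\left(\left(8 - 16\right) 4 - 2873\right) + 566 = \left(\left(-8\right) 4 - 2873\right) + 566 = \left(-32 - 2873\right) + 566 = -2905 + 566 = -2339$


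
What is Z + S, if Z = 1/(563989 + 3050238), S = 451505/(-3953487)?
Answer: -1631837608148/14288799459549 ≈ -0.11420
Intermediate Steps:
S = -451505/3953487 (S = 451505*(-1/3953487) = -451505/3953487 ≈ -0.11420)
Z = 1/3614227 ≈ 2.7668e-7
Z + S = 1/3614227 - 451505/3953487 = -1631837608148/14288799459549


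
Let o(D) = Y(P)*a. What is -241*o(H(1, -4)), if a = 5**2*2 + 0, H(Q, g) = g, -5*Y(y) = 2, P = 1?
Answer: 4820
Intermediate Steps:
Y(y) = -2/5 (Y(y) = -1/5*2 = -2/5)
a = 50 (a = 25*2 + 0 = 50 + 0 = 50)
o(D) = -20 (o(D) = -2/5*50 = -20)
-241*o(H(1, -4)) = -241*(-20) = 4820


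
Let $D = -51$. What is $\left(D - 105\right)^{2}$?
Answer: $24336$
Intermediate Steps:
$\left(D - 105\right)^{2} = \left(-51 - 105\right)^{2} = \left(-156\right)^{2} = 24336$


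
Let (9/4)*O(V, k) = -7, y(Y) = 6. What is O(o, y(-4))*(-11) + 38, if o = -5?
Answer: 650/9 ≈ 72.222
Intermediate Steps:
O(V, k) = -28/9 (O(V, k) = (4/9)*(-7) = -28/9)
O(o, y(-4))*(-11) + 38 = -28/9*(-11) + 38 = 308/9 + 38 = 650/9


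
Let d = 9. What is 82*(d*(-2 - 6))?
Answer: -5904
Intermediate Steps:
82*(d*(-2 - 6)) = 82*(9*(-2 - 6)) = 82*(9*(-8)) = 82*(-72) = -5904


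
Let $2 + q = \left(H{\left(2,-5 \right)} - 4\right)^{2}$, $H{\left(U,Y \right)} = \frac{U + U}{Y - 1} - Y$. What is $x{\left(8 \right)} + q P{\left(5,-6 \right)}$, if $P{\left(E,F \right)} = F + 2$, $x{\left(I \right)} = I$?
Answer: $\frac{140}{9} \approx 15.556$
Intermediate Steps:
$H{\left(U,Y \right)} = - Y + \frac{2 U}{-1 + Y}$ ($H{\left(U,Y \right)} = \frac{2 U}{-1 + Y} - Y = - Y + \frac{2 U}{-1 + Y}$)
$P{\left(E,F \right)} = 2 + F$
$q = - \frac{17}{9}$ ($q = -2 + \left(\frac{-5 - \left(-5\right)^{2} + 2 \cdot 2}{-1 - 5} - 4\right)^{2} = -2 + \left(\frac{-5 - 25 + 4}{-6} - 4\right)^{2} = -2 + \left(- \frac{-5 - 25 + 4}{6} - 4\right)^{2} = -2 + \left(\left(- \frac{1}{6}\right) \left(-26\right) - 4\right)^{2} = -2 + \left(\frac{13}{3} - 4\right)^{2} = -2 + \left(\frac{1}{3}\right)^{2} = -2 + \frac{1}{9} = - \frac{17}{9} \approx -1.8889$)
$x{\left(8 \right)} + q P{\left(5,-6 \right)} = 8 - \frac{17 \left(2 - 6\right)}{9} = 8 - - \frac{68}{9} = 8 + \frac{68}{9} = \frac{140}{9}$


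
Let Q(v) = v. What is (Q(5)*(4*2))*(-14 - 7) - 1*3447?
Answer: -4287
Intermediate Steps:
(Q(5)*(4*2))*(-14 - 7) - 1*3447 = (5*(4*2))*(-14 - 7) - 1*3447 = (5*8)*(-21) - 3447 = 40*(-21) - 3447 = -840 - 3447 = -4287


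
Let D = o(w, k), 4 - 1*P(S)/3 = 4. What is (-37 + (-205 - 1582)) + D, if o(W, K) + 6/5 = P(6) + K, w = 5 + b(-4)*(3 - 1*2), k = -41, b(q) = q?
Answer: -9331/5 ≈ -1866.2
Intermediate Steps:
P(S) = 0 (P(S) = 12 - 3*4 = 12 - 12 = 0)
w = 1 (w = 5 - 4*(3 - 1*2) = 5 - 4*(3 - 2) = 5 - 4*1 = 5 - 4 = 1)
o(W, K) = -6/5 + K (o(W, K) = -6/5 + (0 + K) = -6/5 + K)
D = -211/5 (D = -6/5 - 41 = -211/5 ≈ -42.200)
(-37 + (-205 - 1582)) + D = (-37 + (-205 - 1582)) - 211/5 = (-37 - 1787) - 211/5 = -1824 - 211/5 = -9331/5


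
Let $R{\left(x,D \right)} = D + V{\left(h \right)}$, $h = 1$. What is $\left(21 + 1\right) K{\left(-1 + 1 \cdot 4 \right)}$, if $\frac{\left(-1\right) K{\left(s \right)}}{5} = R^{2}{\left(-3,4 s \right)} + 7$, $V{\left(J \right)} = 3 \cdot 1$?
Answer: $-25520$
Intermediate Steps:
$V{\left(J \right)} = 3$
$R{\left(x,D \right)} = 3 + D$ ($R{\left(x,D \right)} = D + 3 = 3 + D$)
$K{\left(s \right)} = -35 - 5 \left(3 + 4 s\right)^{2}$ ($K{\left(s \right)} = - 5 \left(\left(3 + 4 s\right)^{2} + 7\right) = - 5 \left(7 + \left(3 + 4 s\right)^{2}\right) = -35 - 5 \left(3 + 4 s\right)^{2}$)
$\left(21 + 1\right) K{\left(-1 + 1 \cdot 4 \right)} = \left(21 + 1\right) \left(-35 - 5 \left(3 + 4 \left(-1 + 1 \cdot 4\right)\right)^{2}\right) = 22 \left(-35 - 5 \left(3 + 4 \left(-1 + 4\right)\right)^{2}\right) = 22 \left(-35 - 5 \left(3 + 4 \cdot 3\right)^{2}\right) = 22 \left(-35 - 5 \left(3 + 12\right)^{2}\right) = 22 \left(-35 - 5 \cdot 15^{2}\right) = 22 \left(-35 - 1125\right) = 22 \left(-1160\right) = -25520$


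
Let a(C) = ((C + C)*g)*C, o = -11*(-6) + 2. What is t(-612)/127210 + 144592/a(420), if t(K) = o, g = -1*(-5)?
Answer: 16529911/200355750 ≈ 0.082503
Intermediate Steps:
o = 68 (o = 66 + 2 = 68)
g = 5
a(C) = 10*C² (a(C) = ((C + C)*5)*C = ((2*C)*5)*C = (10*C)*C = 10*C²)
t(K) = 68
t(-612)/127210 + 144592/a(420) = 68/127210 + 144592/((10*420²)) = 68*(1/127210) + 144592/((10*176400)) = 34/63605 + 144592/1764000 = 34/63605 + 144592*(1/1764000) = 34/63605 + 1291/15750 = 16529911/200355750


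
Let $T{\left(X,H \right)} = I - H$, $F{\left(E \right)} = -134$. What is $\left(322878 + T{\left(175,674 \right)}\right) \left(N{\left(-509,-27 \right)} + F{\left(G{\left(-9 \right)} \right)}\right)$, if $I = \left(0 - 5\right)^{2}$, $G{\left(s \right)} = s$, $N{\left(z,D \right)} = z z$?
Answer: $83440232863$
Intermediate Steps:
$N{\left(z,D \right)} = z^{2}$
$I = 25$ ($I = \left(-5\right)^{2} = 25$)
$T{\left(X,H \right)} = 25 - H$
$\left(322878 + T{\left(175,674 \right)}\right) \left(N{\left(-509,-27 \right)} + F{\left(G{\left(-9 \right)} \right)}\right) = \left(322878 + \left(25 - 674\right)\right) \left(\left(-509\right)^{2} - 134\right) = \left(322878 + \left(25 - 674\right)\right) \left(259081 - 134\right) = \left(322878 - 649\right) 258947 = 322229 \cdot 258947 = 83440232863$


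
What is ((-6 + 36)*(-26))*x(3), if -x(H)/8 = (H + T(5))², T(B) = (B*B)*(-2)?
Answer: 13784160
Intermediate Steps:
T(B) = -2*B² (T(B) = B²*(-2) = -2*B²)
x(H) = -8*(-50 + H)² (x(H) = -8*(H - 2*5²)² = -8*(H - 2*25)² = -8*(H - 50)² = -8*(-50 + H)²)
((-6 + 36)*(-26))*x(3) = ((-6 + 36)*(-26))*(-8*(-50 + 3)²) = (30*(-26))*(-8*(-47)²) = -(-6240)*2209 = -780*(-17672) = 13784160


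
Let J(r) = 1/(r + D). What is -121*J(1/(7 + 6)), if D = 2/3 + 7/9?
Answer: -14157/178 ≈ -79.534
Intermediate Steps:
D = 13/9 (D = 2*(⅓) + 7*(⅑) = ⅔ + 7/9 = 13/9 ≈ 1.4444)
J(r) = 1/(13/9 + r) (J(r) = 1/(r + 13/9) = 1/(13/9 + r))
-121*J(1/(7 + 6)) = -1089/(13 + 9/(7 + 6)) = -1089/(13 + 9/13) = -1089/178/13 = -1089*13/178 = -121*117/178 = -14157/178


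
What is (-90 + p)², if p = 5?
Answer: 7225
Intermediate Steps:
(-90 + p)² = (-90 + 5)² = (-85)² = 7225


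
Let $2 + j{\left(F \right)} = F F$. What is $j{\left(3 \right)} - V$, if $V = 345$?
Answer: $-338$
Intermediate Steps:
$j{\left(F \right)} = -2 + F^{2}$ ($j{\left(F \right)} = -2 + F F = -2 + F^{2}$)
$j{\left(3 \right)} - V = \left(-2 + 3^{2}\right) - 345 = \left(-2 + 9\right) - 345 = 7 - 345 = -338$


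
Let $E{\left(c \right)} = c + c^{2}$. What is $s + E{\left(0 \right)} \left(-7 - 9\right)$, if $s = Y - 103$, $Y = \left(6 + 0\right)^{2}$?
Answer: $-67$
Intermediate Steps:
$Y = 36$ ($Y = 6^{2} = 36$)
$s = -67$ ($s = 36 - 103 = -67$)
$s + E{\left(0 \right)} \left(-7 - 9\right) = -67 + 0 \left(1 + 0\right) \left(-7 - 9\right) = -67 + 0 \cdot 1 \left(-16\right) = -67 + 0 \left(-16\right) = -67 + 0 = -67$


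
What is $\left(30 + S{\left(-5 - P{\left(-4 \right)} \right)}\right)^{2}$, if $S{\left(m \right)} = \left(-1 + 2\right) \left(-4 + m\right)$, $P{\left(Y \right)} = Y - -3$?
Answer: $484$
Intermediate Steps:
$P{\left(Y \right)} = 3 + Y$ ($P{\left(Y \right)} = Y + 3 = 3 + Y$)
$S{\left(m \right)} = -4 + m$ ($S{\left(m \right)} = 1 \left(-4 + m\right) = -4 + m$)
$\left(30 + S{\left(-5 - P{\left(-4 \right)} \right)}\right)^{2} = \left(30 - 8\right)^{2} = 22^{2} = 484$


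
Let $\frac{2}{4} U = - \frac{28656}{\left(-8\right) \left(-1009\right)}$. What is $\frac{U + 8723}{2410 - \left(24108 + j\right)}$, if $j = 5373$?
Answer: $- \frac{8794343}{27314639} \approx -0.32196$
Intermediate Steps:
$U = - \frac{7164}{1009}$ ($U = 2 \left(- \frac{28656}{\left(-8\right) \left(-1009\right)}\right) = 2 \left(- \frac{28656}{8072}\right) = 2 \left(\left(-28656\right) \frac{1}{8072}\right) = 2 \left(- \frac{3582}{1009}\right) = - \frac{7164}{1009} \approx -7.1001$)
$\frac{U + 8723}{2410 - \left(24108 + j\right)} = \frac{- \frac{7164}{1009} + 8723}{2410 - 29481} = \frac{8794343}{1009 \left(2410 - 29481\right)} = \frac{8794343}{1009 \left(-27071\right)} = \frac{8794343}{1009} \left(- \frac{1}{27071}\right) = - \frac{8794343}{27314639}$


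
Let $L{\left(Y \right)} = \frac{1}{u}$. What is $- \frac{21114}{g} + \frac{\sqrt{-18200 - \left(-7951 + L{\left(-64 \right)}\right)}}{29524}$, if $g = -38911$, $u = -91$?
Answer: $\frac{21114}{38911} + \frac{i \sqrt{84871878}}{2686684} \approx 0.54262 + 0.003429 i$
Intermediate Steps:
$L{\left(Y \right)} = - \frac{1}{91}$ ($L{\left(Y \right)} = \frac{1}{-91} = - \frac{1}{91}$)
$- \frac{21114}{g} + \frac{\sqrt{-18200 - \left(-7951 + L{\left(-64 \right)}\right)}}{29524} = - \frac{21114}{-38911} + \frac{\sqrt{-18200 + \left(7951 - - \frac{1}{91}\right)}}{29524} = \left(-21114\right) \left(- \frac{1}{38911}\right) + \sqrt{-18200 + \left(7951 + \frac{1}{91}\right)} \frac{1}{29524} = \frac{21114}{38911} + \sqrt{-18200 + \frac{723542}{91}} \cdot \frac{1}{29524} = \frac{21114}{38911} + \sqrt{- \frac{932658}{91}} \cdot \frac{1}{29524} = \frac{21114}{38911} + \frac{i \sqrt{84871878}}{91} \cdot \frac{1}{29524} = \frac{21114}{38911} + \frac{i \sqrt{84871878}}{2686684}$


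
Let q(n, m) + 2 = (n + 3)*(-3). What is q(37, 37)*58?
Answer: -7076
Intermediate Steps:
q(n, m) = -11 - 3*n (q(n, m) = -2 + (n + 3)*(-3) = -2 + (3 + n)*(-3) = -2 + (-9 - 3*n) = -11 - 3*n)
q(37, 37)*58 = (-11 - 3*37)*58 = (-11 - 111)*58 = -122*58 = -7076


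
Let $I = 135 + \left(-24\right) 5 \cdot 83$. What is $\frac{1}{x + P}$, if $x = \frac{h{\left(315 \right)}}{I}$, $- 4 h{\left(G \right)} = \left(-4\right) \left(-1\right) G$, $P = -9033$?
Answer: $- \frac{655}{5916594} \approx -0.00011071$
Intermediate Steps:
$h{\left(G \right)} = - G$ ($h{\left(G \right)} = - \frac{\left(-4\right) \left(-1\right) G}{4} = - \frac{4 G}{4} = - G$)
$I = -9825$ ($I = 135 - 9960 = -9825$)
$x = \frac{21}{655}$ ($x = \frac{\left(-1\right) 315}{-9825} = \left(-315\right) \left(- \frac{1}{9825}\right) = \frac{21}{655} \approx 0.032061$)
$\frac{1}{x + P} = \frac{1}{\frac{21}{655} - 9033} = \frac{1}{- \frac{5916594}{655}} = - \frac{655}{5916594}$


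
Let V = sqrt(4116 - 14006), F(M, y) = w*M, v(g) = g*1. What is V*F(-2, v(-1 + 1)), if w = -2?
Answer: 4*I*sqrt(9890) ≈ 397.79*I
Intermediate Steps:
v(g) = g
F(M, y) = -2*M
V = I*sqrt(9890) (V = sqrt(-9890) = I*sqrt(9890) ≈ 99.448*I)
V*F(-2, v(-1 + 1)) = (I*sqrt(9890))*(-2*(-2)) = (I*sqrt(9890))*4 = 4*I*sqrt(9890)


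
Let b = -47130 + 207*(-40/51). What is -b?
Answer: 803970/17 ≈ 47292.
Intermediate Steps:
b = -803970/17 (b = -47130 + 207*(-40*1/51) = -47130 + 207*(-40/51) = -47130 - 2760/17 = -803970/17 ≈ -47292.)
-b = -1*(-803970/17) = 803970/17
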